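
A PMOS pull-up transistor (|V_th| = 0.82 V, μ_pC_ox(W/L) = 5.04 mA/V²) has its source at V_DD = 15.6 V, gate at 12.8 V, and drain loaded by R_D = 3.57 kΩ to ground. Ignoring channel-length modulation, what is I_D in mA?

I_D = 4.23 mA

V_SG = V_DD − V_G = 15.6 − 12.8 = 2.8 V, so V_ov = 2.8 − 0.82 = 1.98 V.
Assume saturation: I_D = ½ k_p V_ov² = 0.5 × 5.04 × 1.98² = 9.88 mA, giving V_SD = V_DD − I_D R_D = 15.6 − 9.88 × 3.57 = -19.7 V.
But -19.7 V < V_ov = 1.98 V, so the device is actually in triode.
In triode I_D = k_p[V_ov V_SD − ½ V_SD²] and I_D = (V_DD − V_SD)/R_D. Equating: 9 V_SD² − 36.63 V_SD + 15.6 = 0, giving V_SD = 0.483 V (the root below V_ov).
I_D = (15.6 − 0.483) / 3.57 = 4.23 mA.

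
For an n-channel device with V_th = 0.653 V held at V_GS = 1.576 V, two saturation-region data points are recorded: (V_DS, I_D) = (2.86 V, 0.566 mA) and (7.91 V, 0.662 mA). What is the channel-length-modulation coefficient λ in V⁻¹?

With V_GS fixed, I_D ∝ (1 + λ V_DS) in saturation, so I_D2/I_D1 = (1 + λ V_DS2)/(1 + λ V_DS1).
0.662/0.566 = 1.17 = (1 + 7.91 λ)/(1 + 2.86 λ).
Solving: λ (I_D1 V_DS2 − I_D2 V_DS1) = I_D2 − I_D1, so λ = (0.662 − 0.566) / (0.566 × 7.91 − 0.662 × 2.86) = 0.096 / 2.58 = 0.0372 V⁻¹.

λ = 0.0372 V⁻¹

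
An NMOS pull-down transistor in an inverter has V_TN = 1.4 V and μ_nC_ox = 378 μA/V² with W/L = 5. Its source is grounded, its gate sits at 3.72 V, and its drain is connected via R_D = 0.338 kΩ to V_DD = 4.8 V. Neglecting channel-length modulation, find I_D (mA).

I_D = 5.09 mA

V_GS = V_G = 3.72 V, so V_ov = 3.72 − 1.4 = 2.32 V.
k_n = μ_nC_ox · (W/L) = 1.89 mA/V².
Assume saturation: I_D = ½ k_n V_ov² = 0.5 × 1.89 × 2.32² = 5.09 mA, giving V_DS = V_DD − I_D R_D = 4.8 − 5.09 × 0.338 = 3.08 V.
V_DS = 3.08 V ≥ V_ov = 2.32 V, confirming saturation.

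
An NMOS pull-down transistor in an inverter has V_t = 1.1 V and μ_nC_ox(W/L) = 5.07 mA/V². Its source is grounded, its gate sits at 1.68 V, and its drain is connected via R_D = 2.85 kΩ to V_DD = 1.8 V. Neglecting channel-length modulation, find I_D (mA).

I_D = 0.549 mA

V_GS = V_G = 1.68 V, so V_ov = 1.68 − 1.1 = 0.58 V.
Assume saturation: I_D = ½ k_n V_ov² = 0.5 × 5.07 × 0.58² = 0.853 mA, giving V_DS = V_DD − I_D R_D = 1.8 − 0.853 × 2.85 = -0.63 V.
But -0.63 V < V_ov = 0.58 V, so the device is actually in triode.
In triode I_D = k_n[V_ov V_DS − ½ V_DS²] and I_D = (V_DD − V_DS)/R_D. Equating: 7.22 V_DS² − 9.381 V_DS + 1.8 = 0, giving V_DS = 0.234 V (the root below V_ov).
I_D = (1.8 − 0.234) / 2.85 = 0.549 mA.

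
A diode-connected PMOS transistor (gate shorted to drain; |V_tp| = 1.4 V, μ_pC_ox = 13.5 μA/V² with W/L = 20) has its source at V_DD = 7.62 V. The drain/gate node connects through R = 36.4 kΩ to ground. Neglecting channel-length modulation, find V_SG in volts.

With gate tied to drain, V_SG = V_SD ≥ V_SG − |V_tp|, so the device is in saturation.
k_p = μ_pC_ox · (W/L) = 0.27 mA/V².
KCL at the drain: ½ k_p (V_SG − |V_tp|)² = (V_DD − V_SG)/R.
Let x = V_SG − 1.4. Then 4.91 x² + x − 6.22 = 0, giving x = 1.03 V (positive root), so V_SG = 2.43 V.
I_D = (V_DD − V_SG)/R = (7.62 − 2.43) / 36.4 = 0.143 mA.

V_SG = 2.43 V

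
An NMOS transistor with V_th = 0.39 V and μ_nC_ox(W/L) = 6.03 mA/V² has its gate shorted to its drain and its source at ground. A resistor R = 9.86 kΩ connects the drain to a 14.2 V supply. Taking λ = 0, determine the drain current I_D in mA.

I_D = 1.33 mA

With gate tied to drain, V_GS = V_DS ≥ V_GS − V_th, so the device is in saturation.
KCL at the drain: ½ k_n (V_GS − V_th)² = (V_DD − V_GS)/R.
Let x = V_GS − 0.39. Then 29.7 x² + x − 13.81 = 0, giving x = 0.665 V (positive root), so V_GS = 1.05 V.
I_D = (V_DD − V_GS)/R = (14.2 − 1.05) / 9.86 = 1.33 mA.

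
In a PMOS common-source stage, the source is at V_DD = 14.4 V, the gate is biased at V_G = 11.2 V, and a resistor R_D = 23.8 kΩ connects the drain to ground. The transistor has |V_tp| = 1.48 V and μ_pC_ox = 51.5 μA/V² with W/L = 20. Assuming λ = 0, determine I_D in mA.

V_SG = V_DD − V_G = 14.4 − 11.2 = 3.2 V, so V_ov = 3.2 − 1.48 = 1.72 V.
k_p = μ_pC_ox · (W/L) = 1.03 mA/V².
Assume saturation: I_D = ½ k_p V_ov² = 0.5 × 1.03 × 1.72² = 1.52 mA, giving V_SD = V_DD − I_D R_D = 14.4 − 1.52 × 23.8 = -21.9 V.
But -21.9 V < V_ov = 1.72 V, so the device is actually in triode.
In triode I_D = k_p[V_ov V_SD − ½ V_SD²] and I_D = (V_DD − V_SD)/R_D. Equating: 12.3 V_SD² − 43.16 V_SD + 14.4 = 0, giving V_SD = 0.373 V (the root below V_ov).
I_D = (14.4 − 0.373) / 23.8 = 0.589 mA.

I_D = 0.589 mA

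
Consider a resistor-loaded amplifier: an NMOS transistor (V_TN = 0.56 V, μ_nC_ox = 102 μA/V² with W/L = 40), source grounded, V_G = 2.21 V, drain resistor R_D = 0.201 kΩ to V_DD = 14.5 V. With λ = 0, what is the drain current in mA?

V_GS = V_G = 2.21 V, so V_ov = 2.21 − 0.56 = 1.65 V.
k_n = μ_nC_ox · (W/L) = 4.08 mA/V².
Assume saturation: I_D = ½ k_n V_ov² = 0.5 × 4.08 × 1.65² = 5.55 mA, giving V_DS = V_DD − I_D R_D = 14.5 − 5.55 × 0.201 = 13.4 V.
V_DS = 13.4 V ≥ V_ov = 1.65 V, confirming saturation.

I_D = 5.55 mA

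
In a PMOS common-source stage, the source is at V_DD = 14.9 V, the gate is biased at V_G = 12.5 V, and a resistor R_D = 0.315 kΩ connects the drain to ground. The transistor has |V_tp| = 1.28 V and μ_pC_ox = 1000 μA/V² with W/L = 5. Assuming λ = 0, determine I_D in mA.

I_D = 3.14 mA

V_SG = V_DD − V_G = 14.9 − 12.5 = 2.4 V, so V_ov = 2.4 − 1.28 = 1.12 V.
k_p = μ_pC_ox · (W/L) = 5 mA/V².
Assume saturation: I_D = ½ k_p V_ov² = 0.5 × 5 × 1.12² = 3.14 mA, giving V_SD = V_DD − I_D R_D = 14.9 − 3.14 × 0.315 = 13.9 V.
V_SD = 13.9 V ≥ V_ov = 1.12 V, confirming saturation.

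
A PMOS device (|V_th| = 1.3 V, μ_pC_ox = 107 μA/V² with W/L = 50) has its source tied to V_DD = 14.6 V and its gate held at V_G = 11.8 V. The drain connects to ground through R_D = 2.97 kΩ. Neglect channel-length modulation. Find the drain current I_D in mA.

V_SG = V_DD − V_G = 14.6 − 11.8 = 2.8 V, so V_ov = 2.8 − 1.3 = 1.5 V.
k_p = μ_pC_ox · (W/L) = 5.35 mA/V².
Assume saturation: I_D = ½ k_p V_ov² = 0.5 × 5.35 × 1.5² = 6.02 mA, giving V_SD = V_DD − I_D R_D = 14.6 − 6.02 × 2.97 = -3.28 V.
But -3.28 V < V_ov = 1.5 V, so the device is actually in triode.
In triode I_D = k_p[V_ov V_SD − ½ V_SD²] and I_D = (V_DD − V_SD)/R_D. Equating: 7.94 V_SD² − 24.83 V_SD + 14.6 = 0, giving V_SD = 0.785 V (the root below V_ov).
I_D = (14.6 − 0.785) / 2.97 = 4.65 mA.

I_D = 4.65 mA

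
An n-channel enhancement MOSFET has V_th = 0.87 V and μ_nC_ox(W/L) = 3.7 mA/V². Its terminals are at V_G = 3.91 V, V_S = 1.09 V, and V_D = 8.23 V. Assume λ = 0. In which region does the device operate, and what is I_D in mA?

V_GS = V_G − V_S = 3.91 − 1.09 = 2.82 V; V_DS = V_D − V_S = 8.23 − 1.09 = 7.14 V.
V_ov = V_GS − V_th = 2.82 − 0.87 = 1.95 V.
Since V_DS = 7.14 V ≥ V_ov = 1.95 V, the device is in saturation.
I_D = ½ k_n V_ov² = 0.5 × 3.7 × 1.95² = 7.03 mA.

Saturation; I_D = 7.03 mA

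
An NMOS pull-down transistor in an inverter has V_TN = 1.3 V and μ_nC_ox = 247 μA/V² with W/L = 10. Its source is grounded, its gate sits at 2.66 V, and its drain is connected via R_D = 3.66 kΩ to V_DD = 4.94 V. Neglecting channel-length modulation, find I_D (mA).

I_D = 1.23 mA

V_GS = V_G = 2.66 V, so V_ov = 2.66 − 1.3 = 1.36 V.
k_n = μ_nC_ox · (W/L) = 2.47 mA/V².
Assume saturation: I_D = ½ k_n V_ov² = 0.5 × 2.47 × 1.36² = 2.28 mA, giving V_DS = V_DD − I_D R_D = 4.94 − 2.28 × 3.66 = -3.42 V.
But -3.42 V < V_ov = 1.36 V, so the device is actually in triode.
In triode I_D = k_n[V_ov V_DS − ½ V_DS²] and I_D = (V_DD − V_DS)/R_D. Equating: 4.52 V_DS² − 13.29 V_DS + 4.94 = 0, giving V_DS = 0.436 V (the root below V_ov).
I_D = (4.94 − 0.436) / 3.66 = 1.23 mA.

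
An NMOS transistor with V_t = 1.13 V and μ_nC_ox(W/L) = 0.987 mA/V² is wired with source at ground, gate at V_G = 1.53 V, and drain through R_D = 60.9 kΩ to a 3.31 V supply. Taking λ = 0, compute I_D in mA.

V_GS = V_G = 1.53 V, so V_ov = 1.53 − 1.13 = 0.4 V.
Assume saturation: I_D = ½ k_n V_ov² = 0.5 × 0.987 × 0.4² = 0.079 mA, giving V_DS = V_DD − I_D R_D = 3.31 − 0.079 × 60.9 = -1.5 V.
But -1.5 V < V_ov = 0.4 V, so the device is actually in triode.
In triode I_D = k_n[V_ov V_DS − ½ V_DS²] and I_D = (V_DD − V_DS)/R_D. Equating: 30.1 V_DS² − 25.04 V_DS + 3.31 = 0, giving V_DS = 0.165 V (the root below V_ov).
I_D = (3.31 − 0.165) / 60.9 = 0.0516 mA.

I_D = 0.0516 mA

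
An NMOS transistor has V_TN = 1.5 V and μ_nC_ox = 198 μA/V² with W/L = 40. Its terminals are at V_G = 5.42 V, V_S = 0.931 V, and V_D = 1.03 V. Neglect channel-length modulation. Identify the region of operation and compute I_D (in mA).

Triode; I_D = 2.30 mA

V_GS = V_G − V_S = 5.42 − 0.931 = 4.49 V; V_DS = V_D − V_S = 1.03 − 0.931 = 0.099 V.
k_n = μ_nC_ox · (W/L) = 7.92 mA/V².
V_ov = V_GS − V_TN = 4.49 − 1.5 = 2.99 V.
Since V_DS = 0.099 V < V_ov = 2.99 V, the device is in the triode region.
I_D = k_n [V_ov · V_DS − ½ V_DS²] = 7.92 × [2.99 × 0.099 − 0.5 × 0.099²] = 2.3 mA.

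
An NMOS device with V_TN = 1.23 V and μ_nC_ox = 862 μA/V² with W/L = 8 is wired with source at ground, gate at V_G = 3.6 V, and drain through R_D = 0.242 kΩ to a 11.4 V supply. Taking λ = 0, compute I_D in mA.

I_D = 19.4 mA

V_GS = V_G = 3.6 V, so V_ov = 3.6 − 1.23 = 2.37 V.
k_n = μ_nC_ox · (W/L) = 6.896 mA/V².
Assume saturation: I_D = ½ k_n V_ov² = 0.5 × 6.896 × 2.37² = 19.4 mA, giving V_DS = V_DD − I_D R_D = 11.4 − 19.4 × 0.242 = 6.71 V.
V_DS = 6.71 V ≥ V_ov = 2.37 V, confirming saturation.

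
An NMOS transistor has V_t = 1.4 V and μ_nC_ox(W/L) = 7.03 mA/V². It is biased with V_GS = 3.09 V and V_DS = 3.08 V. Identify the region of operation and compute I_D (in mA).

Saturation; I_D = 10.0 mA

V_ov = V_GS − V_t = 3.09 − 1.4 = 1.69 V.
Since V_DS = 3.08 V ≥ V_ov = 1.69 V, the device is in saturation.
I_D = ½ k_n V_ov² = 0.5 × 7.03 × 1.69² = 10 mA.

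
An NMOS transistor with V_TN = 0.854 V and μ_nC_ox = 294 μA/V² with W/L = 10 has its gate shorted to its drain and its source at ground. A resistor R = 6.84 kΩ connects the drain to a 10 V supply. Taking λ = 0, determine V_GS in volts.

V_GS = 1.76 V

With gate tied to drain, V_GS = V_DS ≥ V_GS − V_TN, so the device is in saturation.
k_n = μ_nC_ox · (W/L) = 2.94 mA/V².
KCL at the drain: ½ k_n (V_GS − V_TN)² = (V_DD − V_GS)/R.
Let x = V_GS − 0.854. Then 10.1 x² + x − 9.146 = 0, giving x = 0.905 V (positive root), so V_GS = 1.76 V.
I_D = (V_DD − V_GS)/R = (10 − 1.76) / 6.84 = 1.2 mA.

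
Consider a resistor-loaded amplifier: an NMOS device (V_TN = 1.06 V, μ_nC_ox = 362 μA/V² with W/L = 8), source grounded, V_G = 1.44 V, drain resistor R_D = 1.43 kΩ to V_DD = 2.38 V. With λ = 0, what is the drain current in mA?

I_D = 0.209 mA

V_GS = V_G = 1.44 V, so V_ov = 1.44 − 1.06 = 0.38 V.
k_n = μ_nC_ox · (W/L) = 2.896 mA/V².
Assume saturation: I_D = ½ k_n V_ov² = 0.5 × 2.896 × 0.38² = 0.209 mA, giving V_DS = V_DD − I_D R_D = 2.38 − 0.209 × 1.43 = 2.08 V.
V_DS = 2.08 V ≥ V_ov = 0.38 V, confirming saturation.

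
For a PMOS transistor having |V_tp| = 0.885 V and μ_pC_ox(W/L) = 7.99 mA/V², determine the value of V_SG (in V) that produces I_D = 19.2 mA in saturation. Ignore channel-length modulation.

In saturation I_D = ½ k_p (V_SG − |V_tp|)², so V_SG − |V_tp| = √(2 I_D / k_p) = √(2 × 19.2 / 7.99) = 2.19 V.
V_SG = 0.885 + 2.19 = 3.08 V.

V_SG = 3.08 V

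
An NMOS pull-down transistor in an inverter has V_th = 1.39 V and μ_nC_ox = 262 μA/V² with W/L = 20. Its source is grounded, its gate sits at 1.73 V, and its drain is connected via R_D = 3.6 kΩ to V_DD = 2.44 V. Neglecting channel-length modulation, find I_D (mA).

I_D = 0.303 mA

V_GS = V_G = 1.73 V, so V_ov = 1.73 − 1.39 = 0.34 V.
k_n = μ_nC_ox · (W/L) = 5.24 mA/V².
Assume saturation: I_D = ½ k_n V_ov² = 0.5 × 5.24 × 0.34² = 0.303 mA, giving V_DS = V_DD − I_D R_D = 2.44 − 0.303 × 3.6 = 1.35 V.
V_DS = 1.35 V ≥ V_ov = 0.34 V, confirming saturation.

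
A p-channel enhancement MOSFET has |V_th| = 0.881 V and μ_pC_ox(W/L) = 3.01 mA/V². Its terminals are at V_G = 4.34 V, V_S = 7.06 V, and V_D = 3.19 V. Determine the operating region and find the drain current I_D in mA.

Saturation; I_D = 5.09 mA

V_SG = V_S − V_G = 7.06 − 4.34 = 2.72 V; V_SD = V_S − V_D = 7.06 − 3.19 = 3.87 V.
V_ov = V_SG − |V_th| = 2.72 − 0.881 = 1.84 V.
Since V_SD = 3.87 V ≥ V_ov = 1.84 V, the device is in saturation.
I_D = ½ k_p V_ov² = 0.5 × 3.01 × 1.84² = 5.09 mA.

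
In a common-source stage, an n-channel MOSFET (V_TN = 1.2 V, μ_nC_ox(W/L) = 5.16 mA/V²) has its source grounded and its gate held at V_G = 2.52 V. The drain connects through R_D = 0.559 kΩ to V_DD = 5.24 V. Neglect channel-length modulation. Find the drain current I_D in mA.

V_GS = V_G = 2.52 V, so V_ov = 2.52 − 1.2 = 1.32 V.
Assume saturation: I_D = ½ k_n V_ov² = 0.5 × 5.16 × 1.32² = 4.5 mA, giving V_DS = V_DD − I_D R_D = 5.24 − 4.5 × 0.559 = 2.73 V.
V_DS = 2.73 V ≥ V_ov = 1.32 V, confirming saturation.

I_D = 4.50 mA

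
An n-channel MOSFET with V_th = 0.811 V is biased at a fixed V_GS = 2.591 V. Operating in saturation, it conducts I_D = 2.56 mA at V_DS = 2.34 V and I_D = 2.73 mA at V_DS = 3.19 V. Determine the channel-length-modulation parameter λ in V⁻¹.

With V_GS fixed, I_D ∝ (1 + λ V_DS) in saturation, so I_D2/I_D1 = (1 + λ V_DS2)/(1 + λ V_DS1).
2.73/2.56 = 1.066 = (1 + 3.19 λ)/(1 + 2.34 λ).
Solving: λ (I_D1 V_DS2 − I_D2 V_DS1) = I_D2 − I_D1, so λ = (2.73 − 2.56) / (2.56 × 3.19 − 2.73 × 2.34) = 0.17 / 1.78 = 0.0956 V⁻¹.

λ = 0.0956 V⁻¹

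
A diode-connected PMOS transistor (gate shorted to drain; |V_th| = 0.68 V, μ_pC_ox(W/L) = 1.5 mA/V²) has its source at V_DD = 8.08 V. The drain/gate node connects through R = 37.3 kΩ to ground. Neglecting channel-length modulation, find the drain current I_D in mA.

With gate tied to drain, V_SG = V_SD ≥ V_SG − |V_th|, so the device is in saturation.
KCL at the drain: ½ k_p (V_SG − |V_th|)² = (V_DD − V_SG)/R.
Let x = V_SG − 0.68. Then 28 x² + x − 7.4 = 0, giving x = 0.497 V (positive root), so V_SG = 1.18 V.
I_D = (V_DD − V_SG)/R = (8.08 − 1.18) / 37.3 = 0.185 mA.

I_D = 0.185 mA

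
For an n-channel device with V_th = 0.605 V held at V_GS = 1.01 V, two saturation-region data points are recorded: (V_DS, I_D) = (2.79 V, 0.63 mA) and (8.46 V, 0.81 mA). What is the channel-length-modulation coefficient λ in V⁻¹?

λ = 0.0586 V⁻¹

With V_GS fixed, I_D ∝ (1 + λ V_DS) in saturation, so I_D2/I_D1 = (1 + λ V_DS2)/(1 + λ V_DS1).
0.81/0.63 = 1.286 = (1 + 8.46 λ)/(1 + 2.79 λ).
Solving: λ (I_D1 V_DS2 − I_D2 V_DS1) = I_D2 − I_D1, so λ = (0.81 − 0.63) / (0.63 × 8.46 − 0.81 × 2.79) = 0.18 / 3.07 = 0.0586 V⁻¹.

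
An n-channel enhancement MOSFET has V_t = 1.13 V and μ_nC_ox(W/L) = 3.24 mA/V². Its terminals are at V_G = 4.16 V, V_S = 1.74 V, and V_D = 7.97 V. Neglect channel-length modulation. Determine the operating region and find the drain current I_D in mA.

V_GS = V_G − V_S = 4.16 − 1.74 = 2.42 V; V_DS = V_D − V_S = 7.97 − 1.74 = 6.23 V.
V_ov = V_GS − V_t = 2.42 − 1.13 = 1.29 V.
Since V_DS = 6.23 V ≥ V_ov = 1.29 V, the device is in saturation.
I_D = ½ k_n V_ov² = 0.5 × 3.24 × 1.29² = 2.7 mA.

Saturation; I_D = 2.70 mA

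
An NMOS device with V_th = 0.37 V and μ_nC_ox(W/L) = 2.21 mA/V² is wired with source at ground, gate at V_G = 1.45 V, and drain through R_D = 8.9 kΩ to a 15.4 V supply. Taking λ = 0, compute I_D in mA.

V_GS = V_G = 1.45 V, so V_ov = 1.45 − 0.37 = 1.08 V.
Assume saturation: I_D = ½ k_n V_ov² = 0.5 × 2.21 × 1.08² = 1.29 mA, giving V_DS = V_DD − I_D R_D = 15.4 − 1.29 × 8.9 = 3.93 V.
V_DS = 3.93 V ≥ V_ov = 1.08 V, confirming saturation.

I_D = 1.29 mA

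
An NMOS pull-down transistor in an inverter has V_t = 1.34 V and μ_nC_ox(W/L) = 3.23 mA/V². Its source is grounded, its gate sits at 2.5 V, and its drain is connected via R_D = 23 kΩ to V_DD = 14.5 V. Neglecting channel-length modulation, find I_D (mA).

V_GS = V_G = 2.5 V, so V_ov = 2.5 − 1.34 = 1.16 V.
Assume saturation: I_D = ½ k_n V_ov² = 0.5 × 3.23 × 1.16² = 2.17 mA, giving V_DS = V_DD − I_D R_D = 14.5 − 2.17 × 23 = -35.5 V.
But -35.5 V < V_ov = 1.16 V, so the device is actually in triode.
In triode I_D = k_n[V_ov V_DS − ½ V_DS²] and I_D = (V_DD − V_DS)/R_D. Equating: 37.1 V_DS² − 87.18 V_DS + 14.5 = 0, giving V_DS = 0.18 V (the root below V_ov).
I_D = (14.5 − 0.18) / 23 = 0.623 mA.

I_D = 0.623 mA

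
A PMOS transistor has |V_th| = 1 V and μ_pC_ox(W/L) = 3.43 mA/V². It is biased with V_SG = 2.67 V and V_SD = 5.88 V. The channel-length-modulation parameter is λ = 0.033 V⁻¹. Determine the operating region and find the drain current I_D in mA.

Saturation; I_D = 5.71 mA

V_ov = V_SG − |V_th| = 2.67 − 1 = 1.67 V.
Since V_SD = 5.88 V ≥ V_ov = 1.67 V, the device is in saturation.
I_D = ½ k_p V_ov² (1 + λ V_SD) = 0.5 × 3.43 × 1.67² × (1 + 0.033 × 5.88) = 5.71 mA.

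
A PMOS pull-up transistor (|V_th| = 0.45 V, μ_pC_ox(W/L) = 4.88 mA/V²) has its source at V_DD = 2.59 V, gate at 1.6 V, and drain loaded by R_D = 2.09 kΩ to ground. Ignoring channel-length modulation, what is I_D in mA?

V_SG = V_DD − V_G = 2.59 − 1.6 = 0.99 V, so V_ov = 0.99 − 0.45 = 0.54 V.
Assume saturation: I_D = ½ k_p V_ov² = 0.5 × 4.88 × 0.54² = 0.712 mA, giving V_SD = V_DD − I_D R_D = 2.59 − 0.712 × 2.09 = 1.1 V.
V_SD = 1.1 V ≥ V_ov = 0.54 V, confirming saturation.

I_D = 0.712 mA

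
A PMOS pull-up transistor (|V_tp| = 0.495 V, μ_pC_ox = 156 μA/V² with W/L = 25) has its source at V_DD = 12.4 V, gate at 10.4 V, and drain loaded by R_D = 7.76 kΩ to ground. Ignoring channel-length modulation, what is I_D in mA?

V_SG = V_DD − V_G = 12.4 − 10.4 = 2 V, so V_ov = 2 − 0.495 = 1.5 V.
k_p = μ_pC_ox · (W/L) = 3.9 mA/V².
Assume saturation: I_D = ½ k_p V_ov² = 0.5 × 3.9 × 1.5² = 4.42 mA, giving V_SD = V_DD − I_D R_D = 12.4 − 4.42 × 7.76 = -21.9 V.
But -21.9 V < V_ov = 1.5 V, so the device is actually in triode.
In triode I_D = k_p[V_ov V_SD − ½ V_SD²] and I_D = (V_DD − V_SD)/R_D. Equating: 15.1 V_SD² − 46.55 V_SD + 12.4 = 0, giving V_SD = 0.295 V (the root below V_ov).
I_D = (12.4 − 0.295) / 7.76 = 1.56 mA.

I_D = 1.56 mA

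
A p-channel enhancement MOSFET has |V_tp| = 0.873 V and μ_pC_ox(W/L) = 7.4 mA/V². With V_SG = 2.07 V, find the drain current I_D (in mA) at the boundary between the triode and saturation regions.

At the boundary V_SD = V_ov = V_SG − |V_tp| = 2.07 − 0.873 = 1.2 V.
I_D = ½ k_p V_ov² = 0.5 × 7.4 × 1.2² = 5.3 mA.

I_D = 5.30 mA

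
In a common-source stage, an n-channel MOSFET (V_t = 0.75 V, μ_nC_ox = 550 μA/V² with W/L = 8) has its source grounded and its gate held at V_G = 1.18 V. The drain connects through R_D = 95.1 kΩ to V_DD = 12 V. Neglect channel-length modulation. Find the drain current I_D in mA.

I_D = 0.125 mA

V_GS = V_G = 1.18 V, so V_ov = 1.18 − 0.75 = 0.43 V.
k_n = μ_nC_ox · (W/L) = 4.4 mA/V².
Assume saturation: I_D = ½ k_n V_ov² = 0.5 × 4.4 × 0.43² = 0.407 mA, giving V_DS = V_DD − I_D R_D = 12 − 0.407 × 95.1 = -26.7 V.
But -26.7 V < V_ov = 0.43 V, so the device is actually in triode.
In triode I_D = k_n[V_ov V_DS − ½ V_DS²] and I_D = (V_DD − V_DS)/R_D. Equating: 209 V_DS² − 180.9 V_DS + 12 = 0, giving V_DS = 0.0724 V (the root below V_ov).
I_D = (12 − 0.0724) / 95.1 = 0.125 mA.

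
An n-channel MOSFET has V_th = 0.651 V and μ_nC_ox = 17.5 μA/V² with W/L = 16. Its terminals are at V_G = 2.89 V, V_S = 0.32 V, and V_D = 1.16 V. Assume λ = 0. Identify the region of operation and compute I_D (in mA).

V_GS = V_G − V_S = 2.89 − 0.32 = 2.57 V; V_DS = V_D − V_S = 1.16 − 0.32 = 0.84 V.
k_n = μ_nC_ox · (W/L) = 0.28 mA/V².
V_ov = V_GS − V_th = 2.57 − 0.651 = 1.92 V.
Since V_DS = 0.84 V < V_ov = 1.92 V, the device is in the triode region.
I_D = k_n [V_ov · V_DS − ½ V_DS²] = 0.28 × [1.92 × 0.84 − 0.5 × 0.84²] = 0.353 mA.

Triode; I_D = 0.353 mA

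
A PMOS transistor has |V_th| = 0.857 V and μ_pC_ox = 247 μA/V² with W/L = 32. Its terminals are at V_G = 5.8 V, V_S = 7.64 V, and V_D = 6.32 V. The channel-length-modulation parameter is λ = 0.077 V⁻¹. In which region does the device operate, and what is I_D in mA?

Saturation; I_D = 4.21 mA

V_SG = V_S − V_G = 7.64 − 5.8 = 1.84 V; V_SD = V_S − V_D = 7.64 − 6.32 = 1.32 V.
k_p = μ_pC_ox · (W/L) = 7.904 mA/V².
V_ov = V_SG − |V_th| = 1.84 − 0.857 = 0.983 V.
Since V_SD = 1.32 V ≥ V_ov = 0.983 V, the device is in saturation.
I_D = ½ k_p V_ov² (1 + λ V_SD) = 0.5 × 7.904 × 0.983² × (1 + 0.077 × 1.32) = 4.21 mA.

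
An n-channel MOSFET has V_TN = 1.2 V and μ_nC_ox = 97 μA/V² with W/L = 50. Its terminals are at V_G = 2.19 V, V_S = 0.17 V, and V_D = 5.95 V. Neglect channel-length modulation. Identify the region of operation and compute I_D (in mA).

V_GS = V_G − V_S = 2.19 − 0.17 = 2.02 V; V_DS = V_D − V_S = 5.95 − 0.17 = 5.78 V.
k_n = μ_nC_ox · (W/L) = 4.85 mA/V².
V_ov = V_GS − V_TN = 2.02 − 1.2 = 0.82 V.
Since V_DS = 5.78 V ≥ V_ov = 0.82 V, the device is in saturation.
I_D = ½ k_n V_ov² = 0.5 × 4.85 × 0.82² = 1.63 mA.

Saturation; I_D = 1.63 mA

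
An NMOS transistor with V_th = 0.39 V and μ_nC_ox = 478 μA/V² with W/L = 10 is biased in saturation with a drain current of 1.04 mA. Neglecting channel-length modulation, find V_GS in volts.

V_GS = 1.05 V

k_n = μ_nC_ox · (W/L) = 4.78 mA/V².
In saturation I_D = ½ k_n (V_GS − V_th)², so V_GS − V_th = √(2 I_D / k_n) = √(2 × 1.04 / 4.78) = 0.66 V.
V_GS = 0.39 + 0.66 = 1.05 V.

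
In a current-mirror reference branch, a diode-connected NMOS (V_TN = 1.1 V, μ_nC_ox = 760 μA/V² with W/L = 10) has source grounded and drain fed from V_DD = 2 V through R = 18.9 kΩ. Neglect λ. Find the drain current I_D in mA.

I_D = 0.0421 mA

With gate tied to drain, V_GS = V_DS ≥ V_GS − V_TN, so the device is in saturation.
k_n = μ_nC_ox · (W/L) = 7.6 mA/V².
KCL at the drain: ½ k_n (V_GS − V_TN)² = (V_DD − V_GS)/R.
Let x = V_GS − 1.1. Then 71.8 x² + x − 0.9 = 0, giving x = 0.105 V (positive root), so V_GS = 1.21 V.
I_D = (V_DD − V_GS)/R = (2 − 1.21) / 18.9 = 0.0421 mA.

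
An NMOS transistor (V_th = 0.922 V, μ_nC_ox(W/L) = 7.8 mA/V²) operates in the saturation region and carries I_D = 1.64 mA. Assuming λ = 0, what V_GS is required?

V_GS = 1.57 V

In saturation I_D = ½ k_n (V_GS − V_th)², so V_GS − V_th = √(2 I_D / k_n) = √(2 × 1.64 / 7.8) = 0.648 V.
V_GS = 0.922 + 0.648 = 1.57 V.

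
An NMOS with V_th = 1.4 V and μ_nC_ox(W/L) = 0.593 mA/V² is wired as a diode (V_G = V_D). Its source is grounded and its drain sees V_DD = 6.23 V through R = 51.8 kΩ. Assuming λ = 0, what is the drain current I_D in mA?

With gate tied to drain, V_GS = V_DS ≥ V_GS − V_th, so the device is in saturation.
KCL at the drain: ½ k_n (V_GS − V_th)² = (V_DD − V_GS)/R.
Let x = V_GS − 1.4. Then 15.4 x² + x − 4.83 = 0, giving x = 0.529 V (positive root), so V_GS = 1.93 V.
I_D = (V_DD − V_GS)/R = (6.23 − 1.93) / 51.8 = 0.083 mA.

I_D = 0.0830 mA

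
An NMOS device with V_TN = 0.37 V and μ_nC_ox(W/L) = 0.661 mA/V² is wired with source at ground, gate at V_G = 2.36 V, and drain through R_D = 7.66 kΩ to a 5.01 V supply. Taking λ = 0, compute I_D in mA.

V_GS = V_G = 2.36 V, so V_ov = 2.36 − 0.37 = 1.99 V.
Assume saturation: I_D = ½ k_n V_ov² = 0.5 × 0.661 × 1.99² = 1.31 mA, giving V_DS = V_DD − I_D R_D = 5.01 − 1.31 × 7.66 = -5.02 V.
But -5.02 V < V_ov = 1.99 V, so the device is actually in triode.
In triode I_D = k_n[V_ov V_DS − ½ V_DS²] and I_D = (V_DD − V_DS)/R_D. Equating: 2.53 V_DS² − 11.08 V_DS + 5.01 = 0, giving V_DS = 0.512 V (the root below V_ov).
I_D = (5.01 − 0.512) / 7.66 = 0.587 mA.

I_D = 0.587 mA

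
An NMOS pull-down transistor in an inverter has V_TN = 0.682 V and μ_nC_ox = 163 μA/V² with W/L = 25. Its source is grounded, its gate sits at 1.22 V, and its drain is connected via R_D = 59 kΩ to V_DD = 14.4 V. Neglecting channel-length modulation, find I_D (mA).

I_D = 0.242 mA

V_GS = V_G = 1.22 V, so V_ov = 1.22 − 0.682 = 0.538 V.
k_n = μ_nC_ox · (W/L) = 4.075 mA/V².
Assume saturation: I_D = ½ k_n V_ov² = 0.5 × 4.075 × 0.538² = 0.59 mA, giving V_DS = V_DD − I_D R_D = 14.4 − 0.59 × 59 = -20.4 V.
But -20.4 V < V_ov = 0.538 V, so the device is actually in triode.
In triode I_D = k_n[V_ov V_DS − ½ V_DS²] and I_D = (V_DD − V_DS)/R_D. Equating: 120 V_DS² − 130.3 V_DS + 14.4 = 0, giving V_DS = 0.125 V (the root below V_ov).
I_D = (14.4 − 0.125) / 59 = 0.242 mA.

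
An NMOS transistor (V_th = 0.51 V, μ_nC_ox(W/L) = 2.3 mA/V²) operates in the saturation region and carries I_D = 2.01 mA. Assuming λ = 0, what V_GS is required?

In saturation I_D = ½ k_n (V_GS − V_th)², so V_GS − V_th = √(2 I_D / k_n) = √(2 × 2.01 / 2.3) = 1.32 V.
V_GS = 0.51 + 1.32 = 1.83 V.

V_GS = 1.83 V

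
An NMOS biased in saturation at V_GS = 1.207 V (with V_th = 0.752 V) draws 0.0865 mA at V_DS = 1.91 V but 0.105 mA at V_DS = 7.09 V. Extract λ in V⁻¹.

λ = 0.0448 V⁻¹

With V_GS fixed, I_D ∝ (1 + λ V_DS) in saturation, so I_D2/I_D1 = (1 + λ V_DS2)/(1 + λ V_DS1).
0.105/0.0865 = 1.214 = (1 + 7.09 λ)/(1 + 1.91 λ).
Solving: λ (I_D1 V_DS2 − I_D2 V_DS1) = I_D2 − I_D1, so λ = (0.105 − 0.0865) / (0.0865 × 7.09 − 0.105 × 1.91) = 0.0185 / 0.413 = 0.0448 V⁻¹.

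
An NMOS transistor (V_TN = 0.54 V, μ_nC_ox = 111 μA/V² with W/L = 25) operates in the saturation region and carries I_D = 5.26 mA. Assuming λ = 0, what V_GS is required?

k_n = μ_nC_ox · (W/L) = 2.775 mA/V².
In saturation I_D = ½ k_n (V_GS − V_TN)², so V_GS − V_TN = √(2 I_D / k_n) = √(2 × 5.26 / 2.775) = 1.95 V.
V_GS = 0.54 + 1.95 = 2.49 V.

V_GS = 2.49 V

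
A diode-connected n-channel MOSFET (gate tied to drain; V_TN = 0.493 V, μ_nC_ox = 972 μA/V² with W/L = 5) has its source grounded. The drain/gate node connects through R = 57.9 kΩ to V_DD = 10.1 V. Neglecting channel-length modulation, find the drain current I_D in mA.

I_D = 0.161 mA

With gate tied to drain, V_GS = V_DS ≥ V_GS − V_TN, so the device is in saturation.
k_n = μ_nC_ox · (W/L) = 4.86 mA/V².
KCL at the drain: ½ k_n (V_GS − V_TN)² = (V_DD − V_GS)/R.
Let x = V_GS − 0.493. Then 141 x² + x − 9.607 = 0, giving x = 0.258 V (positive root), so V_GS = 0.751 V.
I_D = (V_DD − V_GS)/R = (10.1 − 0.751) / 57.9 = 0.161 mA.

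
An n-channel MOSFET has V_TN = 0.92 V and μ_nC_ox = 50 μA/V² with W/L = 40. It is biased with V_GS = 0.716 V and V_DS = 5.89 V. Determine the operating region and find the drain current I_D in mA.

Cutoff; I_D = 0 mA

V_GS = 0.716 V < V_TN = 0.92 V, so the transistor is in cutoff.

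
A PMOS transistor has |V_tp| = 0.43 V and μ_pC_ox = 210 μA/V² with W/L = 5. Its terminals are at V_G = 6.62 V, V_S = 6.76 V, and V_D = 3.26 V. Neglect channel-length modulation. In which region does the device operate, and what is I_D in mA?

Cutoff; I_D = 0 mA

V_SG = V_S − V_G = 6.76 − 6.62 = 0.14 V; V_SD = V_S − V_D = 6.76 − 3.26 = 3.5 V.
V_SG = 0.14 V < |V_tp| = 0.43 V, so the transistor is in cutoff.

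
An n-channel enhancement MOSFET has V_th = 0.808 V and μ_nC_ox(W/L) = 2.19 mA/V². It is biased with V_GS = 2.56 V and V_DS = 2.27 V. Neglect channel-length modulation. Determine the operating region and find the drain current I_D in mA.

Saturation; I_D = 3.36 mA

V_ov = V_GS − V_th = 2.56 − 0.808 = 1.75 V.
Since V_DS = 2.27 V ≥ V_ov = 1.75 V, the device is in saturation.
I_D = ½ k_n V_ov² = 0.5 × 2.19 × 1.75² = 3.36 mA.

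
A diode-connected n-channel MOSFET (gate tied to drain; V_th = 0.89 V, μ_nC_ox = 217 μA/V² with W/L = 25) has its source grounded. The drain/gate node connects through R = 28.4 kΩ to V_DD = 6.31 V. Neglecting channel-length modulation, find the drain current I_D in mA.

I_D = 0.182 mA

With gate tied to drain, V_GS = V_DS ≥ V_GS − V_th, so the device is in saturation.
k_n = μ_nC_ox · (W/L) = 5.425 mA/V².
KCL at the drain: ½ k_n (V_GS − V_th)² = (V_DD − V_GS)/R.
Let x = V_GS − 0.89. Then 77 x² + x − 5.42 = 0, giving x = 0.259 V (positive root), so V_GS = 1.15 V.
I_D = (V_DD − V_GS)/R = (6.31 − 1.15) / 28.4 = 0.182 mA.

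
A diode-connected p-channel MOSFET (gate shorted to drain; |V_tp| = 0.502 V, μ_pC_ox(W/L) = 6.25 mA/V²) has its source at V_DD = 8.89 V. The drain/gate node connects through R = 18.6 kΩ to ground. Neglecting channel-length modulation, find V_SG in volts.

V_SG = 0.873 V

With gate tied to drain, V_SG = V_SD ≥ V_SG − |V_tp|, so the device is in saturation.
KCL at the drain: ½ k_p (V_SG − |V_tp|)² = (V_DD − V_SG)/R.
Let x = V_SG − 0.502. Then 58.1 x² + x − 8.388 = 0, giving x = 0.371 V (positive root), so V_SG = 0.873 V.
I_D = (V_DD − V_SG)/R = (8.89 − 0.873) / 18.6 = 0.431 mA.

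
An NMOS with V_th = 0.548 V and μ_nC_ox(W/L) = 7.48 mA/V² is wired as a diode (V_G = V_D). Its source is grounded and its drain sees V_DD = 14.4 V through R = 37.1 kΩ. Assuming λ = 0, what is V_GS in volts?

V_GS = 0.860 V

With gate tied to drain, V_GS = V_DS ≥ V_GS − V_th, so the device is in saturation.
KCL at the drain: ½ k_n (V_GS − V_th)² = (V_DD − V_GS)/R.
Let x = V_GS − 0.548. Then 139 x² + x − 13.85 = 0, giving x = 0.312 V (positive root), so V_GS = 0.86 V.
I_D = (V_DD − V_GS)/R = (14.4 − 0.86) / 37.1 = 0.365 mA.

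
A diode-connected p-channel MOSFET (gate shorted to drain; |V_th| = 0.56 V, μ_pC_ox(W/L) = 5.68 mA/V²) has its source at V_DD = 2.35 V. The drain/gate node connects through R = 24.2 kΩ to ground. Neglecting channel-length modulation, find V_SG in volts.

V_SG = 0.714 V

With gate tied to drain, V_SG = V_SD ≥ V_SG − |V_th|, so the device is in saturation.
KCL at the drain: ½ k_p (V_SG − |V_th|)² = (V_DD − V_SG)/R.
Let x = V_SG − 0.56. Then 68.7 x² + x − 1.79 = 0, giving x = 0.154 V (positive root), so V_SG = 0.714 V.
I_D = (V_DD − V_SG)/R = (2.35 − 0.714) / 24.2 = 0.0676 mA.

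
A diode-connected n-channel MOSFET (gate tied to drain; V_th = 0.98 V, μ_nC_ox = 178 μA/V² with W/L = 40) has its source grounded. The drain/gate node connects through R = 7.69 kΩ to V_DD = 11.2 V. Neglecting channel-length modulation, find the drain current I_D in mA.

With gate tied to drain, V_GS = V_DS ≥ V_GS − V_th, so the device is in saturation.
k_n = μ_nC_ox · (W/L) = 7.12 mA/V².
KCL at the drain: ½ k_n (V_GS − V_th)² = (V_DD − V_GS)/R.
Let x = V_GS − 0.98. Then 27.4 x² + x − 10.22 = 0, giving x = 0.593 V (positive root), so V_GS = 1.57 V.
I_D = (V_DD − V_GS)/R = (11.2 − 1.57) / 7.69 = 1.25 mA.

I_D = 1.25 mA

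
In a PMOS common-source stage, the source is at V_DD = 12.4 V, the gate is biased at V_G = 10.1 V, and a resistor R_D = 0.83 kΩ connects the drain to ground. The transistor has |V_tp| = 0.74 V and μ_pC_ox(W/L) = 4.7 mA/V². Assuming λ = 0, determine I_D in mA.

V_SG = V_DD − V_G = 12.4 − 10.1 = 2.3 V, so V_ov = 2.3 − 0.74 = 1.56 V.
Assume saturation: I_D = ½ k_p V_ov² = 0.5 × 4.7 × 1.56² = 5.72 mA, giving V_SD = V_DD − I_D R_D = 12.4 − 5.72 × 0.83 = 7.65 V.
V_SD = 7.65 V ≥ V_ov = 1.56 V, confirming saturation.

I_D = 5.72 mA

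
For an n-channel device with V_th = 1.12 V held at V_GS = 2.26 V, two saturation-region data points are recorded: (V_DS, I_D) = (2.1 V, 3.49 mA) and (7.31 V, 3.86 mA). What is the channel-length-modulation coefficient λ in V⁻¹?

With V_GS fixed, I_D ∝ (1 + λ V_DS) in saturation, so I_D2/I_D1 = (1 + λ V_DS2)/(1 + λ V_DS1).
3.86/3.49 = 1.106 = (1 + 7.31 λ)/(1 + 2.1 λ).
Solving: λ (I_D1 V_DS2 − I_D2 V_DS1) = I_D2 − I_D1, so λ = (3.86 − 3.49) / (3.49 × 7.31 − 3.86 × 2.1) = 0.37 / 17.4 = 0.0213 V⁻¹.

λ = 0.0213 V⁻¹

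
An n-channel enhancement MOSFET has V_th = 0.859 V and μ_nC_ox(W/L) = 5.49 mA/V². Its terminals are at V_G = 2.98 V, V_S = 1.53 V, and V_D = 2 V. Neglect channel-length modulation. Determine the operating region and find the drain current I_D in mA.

Triode; I_D = 0.919 mA

V_GS = V_G − V_S = 2.98 − 1.53 = 1.45 V; V_DS = V_D − V_S = 2 − 1.53 = 0.47 V.
V_ov = V_GS − V_th = 1.45 − 0.859 = 0.591 V.
Since V_DS = 0.47 V < V_ov = 0.591 V, the device is in the triode region.
I_D = k_n [V_ov · V_DS − ½ V_DS²] = 5.49 × [0.591 × 0.47 − 0.5 × 0.47²] = 0.919 mA.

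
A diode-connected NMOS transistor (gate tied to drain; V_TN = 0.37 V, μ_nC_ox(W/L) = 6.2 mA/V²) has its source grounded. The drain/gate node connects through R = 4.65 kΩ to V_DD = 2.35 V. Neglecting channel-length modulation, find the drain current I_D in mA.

I_D = 0.353 mA

With gate tied to drain, V_GS = V_DS ≥ V_GS − V_TN, so the device is in saturation.
KCL at the drain: ½ k_n (V_GS − V_TN)² = (V_DD − V_GS)/R.
Let x = V_GS − 0.37. Then 14.4 x² + x − 1.98 = 0, giving x = 0.338 V (positive root), so V_GS = 0.708 V.
I_D = (V_DD − V_GS)/R = (2.35 − 0.708) / 4.65 = 0.353 mA.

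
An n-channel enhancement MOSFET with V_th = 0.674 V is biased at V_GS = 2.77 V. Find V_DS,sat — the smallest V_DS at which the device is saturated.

The boundary between triode and saturation is V_DS = V_GS − V_th = V_ov.
V_ov = 2.77 − 0.674 = 2.1 V.

V_DS,sat = 2.10 V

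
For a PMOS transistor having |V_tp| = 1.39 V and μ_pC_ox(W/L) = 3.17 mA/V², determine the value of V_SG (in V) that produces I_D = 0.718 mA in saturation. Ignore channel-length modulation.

In saturation I_D = ½ k_p (V_SG − |V_tp|)², so V_SG − |V_tp| = √(2 I_D / k_p) = √(2 × 0.718 / 3.17) = 0.673 V.
V_SG = 1.39 + 0.673 = 2.06 V.

V_SG = 2.06 V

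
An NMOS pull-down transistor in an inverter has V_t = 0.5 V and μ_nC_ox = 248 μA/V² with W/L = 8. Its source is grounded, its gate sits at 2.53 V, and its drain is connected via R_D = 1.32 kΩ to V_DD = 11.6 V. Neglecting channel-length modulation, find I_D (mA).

V_GS = V_G = 2.53 V, so V_ov = 2.53 − 0.5 = 2.03 V.
k_n = μ_nC_ox · (W/L) = 1.984 mA/V².
Assume saturation: I_D = ½ k_n V_ov² = 0.5 × 1.984 × 2.03² = 4.09 mA, giving V_DS = V_DD − I_D R_D = 11.6 − 4.09 × 1.32 = 6.2 V.
V_DS = 6.2 V ≥ V_ov = 2.03 V, confirming saturation.

I_D = 4.09 mA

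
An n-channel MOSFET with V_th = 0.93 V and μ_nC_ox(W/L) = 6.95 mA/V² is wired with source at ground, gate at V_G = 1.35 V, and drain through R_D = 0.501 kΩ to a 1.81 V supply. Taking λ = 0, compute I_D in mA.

V_GS = V_G = 1.35 V, so V_ov = 1.35 − 0.93 = 0.42 V.
Assume saturation: I_D = ½ k_n V_ov² = 0.5 × 6.95 × 0.42² = 0.613 mA, giving V_DS = V_DD − I_D R_D = 1.81 − 0.613 × 0.501 = 1.5 V.
V_DS = 1.5 V ≥ V_ov = 0.42 V, confirming saturation.

I_D = 0.613 mA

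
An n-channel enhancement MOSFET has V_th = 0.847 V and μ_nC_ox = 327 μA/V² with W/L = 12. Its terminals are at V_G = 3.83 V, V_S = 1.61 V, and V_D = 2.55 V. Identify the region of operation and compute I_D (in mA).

V_GS = V_G − V_S = 3.83 − 1.61 = 2.22 V; V_DS = V_D − V_S = 2.55 − 1.61 = 0.94 V.
k_n = μ_nC_ox · (W/L) = 3.924 mA/V².
V_ov = V_GS − V_th = 2.22 − 0.847 = 1.37 V.
Since V_DS = 0.94 V < V_ov = 1.37 V, the device is in the triode region.
I_D = k_n [V_ov · V_DS − ½ V_DS²] = 3.924 × [1.37 × 0.94 − 0.5 × 0.94²] = 3.33 mA.

Triode; I_D = 3.33 mA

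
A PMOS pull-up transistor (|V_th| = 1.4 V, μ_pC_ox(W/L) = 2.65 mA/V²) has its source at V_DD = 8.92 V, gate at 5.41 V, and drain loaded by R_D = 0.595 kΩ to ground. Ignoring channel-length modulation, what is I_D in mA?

V_SG = V_DD − V_G = 8.92 − 5.41 = 3.51 V, so V_ov = 3.51 − 1.4 = 2.11 V.
Assume saturation: I_D = ½ k_p V_ov² = 0.5 × 2.65 × 2.11² = 5.9 mA, giving V_SD = V_DD − I_D R_D = 8.92 − 5.9 × 0.595 = 5.41 V.
V_SD = 5.41 V ≥ V_ov = 2.11 V, confirming saturation.

I_D = 5.90 mA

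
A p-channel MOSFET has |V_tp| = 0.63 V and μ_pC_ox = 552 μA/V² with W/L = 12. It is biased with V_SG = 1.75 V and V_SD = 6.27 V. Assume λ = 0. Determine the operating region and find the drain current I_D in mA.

Saturation; I_D = 4.15 mA

k_p = μ_pC_ox · (W/L) = 6.624 mA/V².
V_ov = V_SG − |V_tp| = 1.75 − 0.63 = 1.12 V.
Since V_SD = 6.27 V ≥ V_ov = 1.12 V, the device is in saturation.
I_D = ½ k_p V_ov² = 0.5 × 6.624 × 1.12² = 4.15 mA.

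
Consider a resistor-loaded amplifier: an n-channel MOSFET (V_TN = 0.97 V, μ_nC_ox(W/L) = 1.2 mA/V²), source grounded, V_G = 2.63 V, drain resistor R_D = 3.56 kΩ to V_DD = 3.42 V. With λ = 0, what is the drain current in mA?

V_GS = V_G = 2.63 V, so V_ov = 2.63 − 0.97 = 1.66 V.
Assume saturation: I_D = ½ k_n V_ov² = 0.5 × 1.2 × 1.66² = 1.65 mA, giving V_DS = V_DD − I_D R_D = 3.42 − 1.65 × 3.56 = -2.47 V.
But -2.47 V < V_ov = 1.66 V, so the device is actually in triode.
In triode I_D = k_n[V_ov V_DS − ½ V_DS²] and I_D = (V_DD − V_DS)/R_D. Equating: 2.14 V_DS² − 8.092 V_DS + 3.42 = 0, giving V_DS = 0.485 V (the root below V_ov).
I_D = (3.42 − 0.485) / 3.56 = 0.825 mA.

I_D = 0.825 mA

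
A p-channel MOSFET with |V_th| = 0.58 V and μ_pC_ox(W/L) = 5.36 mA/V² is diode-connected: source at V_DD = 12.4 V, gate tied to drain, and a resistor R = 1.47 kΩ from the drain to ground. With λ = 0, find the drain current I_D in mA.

I_D = 6.95 mA

With gate tied to drain, V_SG = V_SD ≥ V_SG − |V_th|, so the device is in saturation.
KCL at the drain: ½ k_p (V_SG − |V_th|)² = (V_DD − V_SG)/R.
Let x = V_SG − 0.58. Then 3.94 x² + x − 11.82 = 0, giving x = 1.61 V (positive root), so V_SG = 2.19 V.
I_D = (V_DD − V_SG)/R = (12.4 − 2.19) / 1.47 = 6.95 mA.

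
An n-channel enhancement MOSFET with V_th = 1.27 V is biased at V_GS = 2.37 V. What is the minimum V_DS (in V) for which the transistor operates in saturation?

The boundary between triode and saturation is V_DS = V_GS − V_th = V_ov.
V_ov = 2.37 − 1.27 = 1.1 V.

V_DS,sat = 1.10 V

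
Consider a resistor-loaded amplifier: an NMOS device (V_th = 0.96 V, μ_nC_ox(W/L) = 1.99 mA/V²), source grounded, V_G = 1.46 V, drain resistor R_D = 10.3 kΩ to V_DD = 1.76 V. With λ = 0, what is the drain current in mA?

I_D = 0.153 mA

V_GS = V_G = 1.46 V, so V_ov = 1.46 − 0.96 = 0.5 V.
Assume saturation: I_D = ½ k_n V_ov² = 0.5 × 1.99 × 0.5² = 0.249 mA, giving V_DS = V_DD − I_D R_D = 1.76 − 0.249 × 10.3 = -0.802 V.
But -0.802 V < V_ov = 0.5 V, so the device is actually in triode.
In triode I_D = k_n[V_ov V_DS − ½ V_DS²] and I_D = (V_DD − V_DS)/R_D. Equating: 10.2 V_DS² − 11.25 V_DS + 1.76 = 0, giving V_DS = 0.189 V (the root below V_ov).
I_D = (1.76 − 0.189) / 10.3 = 0.153 mA.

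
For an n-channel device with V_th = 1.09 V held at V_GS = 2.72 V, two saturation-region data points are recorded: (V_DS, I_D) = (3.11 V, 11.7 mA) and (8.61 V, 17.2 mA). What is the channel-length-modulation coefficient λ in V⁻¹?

λ = 0.116 V⁻¹

With V_GS fixed, I_D ∝ (1 + λ V_DS) in saturation, so I_D2/I_D1 = (1 + λ V_DS2)/(1 + λ V_DS1).
17.2/11.7 = 1.47 = (1 + 8.61 λ)/(1 + 3.11 λ).
Solving: λ (I_D1 V_DS2 − I_D2 V_DS1) = I_D2 − I_D1, so λ = (17.2 − 11.7) / (11.7 × 8.61 − 17.2 × 3.11) = 5.5 / 47.2 = 0.116 V⁻¹.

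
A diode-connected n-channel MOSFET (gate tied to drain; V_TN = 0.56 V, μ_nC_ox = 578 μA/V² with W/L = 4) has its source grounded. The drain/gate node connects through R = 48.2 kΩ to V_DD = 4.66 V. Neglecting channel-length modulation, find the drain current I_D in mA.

With gate tied to drain, V_GS = V_DS ≥ V_GS − V_TN, so the device is in saturation.
k_n = μ_nC_ox · (W/L) = 2.312 mA/V².
KCL at the drain: ½ k_n (V_GS − V_TN)² = (V_DD − V_GS)/R.
Let x = V_GS − 0.56. Then 55.7 x² + x − 4.1 = 0, giving x = 0.262 V (positive root), so V_GS = 0.822 V.
I_D = (V_DD − V_GS)/R = (4.66 − 0.822) / 48.2 = 0.0796 mA.

I_D = 0.0796 mA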